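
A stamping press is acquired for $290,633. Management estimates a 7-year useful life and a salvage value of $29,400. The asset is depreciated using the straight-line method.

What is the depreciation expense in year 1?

$37,319

Depreciable base = $290,633 − $29,400 = $261,233.
Annual expense = $261,233 / 7 = $37,319.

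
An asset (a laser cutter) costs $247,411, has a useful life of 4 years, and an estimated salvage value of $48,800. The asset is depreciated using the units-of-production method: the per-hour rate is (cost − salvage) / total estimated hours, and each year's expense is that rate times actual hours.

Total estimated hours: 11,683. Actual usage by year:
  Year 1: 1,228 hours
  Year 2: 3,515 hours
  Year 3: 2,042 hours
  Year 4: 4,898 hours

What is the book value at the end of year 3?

Depreciable base = $247,411 − $48,800 = $198,611.
Rate = $198,611 / 11,683 hours = $17 per hour.
Year 1: 1,228 × $17 = $20,876. Book value $226,535.
Year 2: 3,515 × $17 = $59,755. Book value $166,780.
Year 3: 2,042 × $17 = $34,714. Book value $132,066.

$132,066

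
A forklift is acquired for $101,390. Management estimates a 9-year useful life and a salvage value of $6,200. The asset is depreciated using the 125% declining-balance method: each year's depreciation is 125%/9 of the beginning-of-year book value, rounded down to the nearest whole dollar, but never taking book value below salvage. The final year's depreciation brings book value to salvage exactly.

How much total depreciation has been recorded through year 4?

Depreciable base = $101,390 − $6,200 = $95,190.
Year 1: ⌊$101,390 × 125%/9⌋ = $14,081. Book value $87,309.
Year 2: ⌊$87,309 × 125%/9⌋ = $12,126. Book value $75,183.
Year 3: ⌊$75,183 × 125%/9⌋ = $10,442. Book value $64,741.
Year 4: ⌊$64,741 × 125%/9⌋ = $8,991. Book value $55,750.
Accumulated through year 4 = $101,390 − $55,750 = $45,640.

$45,640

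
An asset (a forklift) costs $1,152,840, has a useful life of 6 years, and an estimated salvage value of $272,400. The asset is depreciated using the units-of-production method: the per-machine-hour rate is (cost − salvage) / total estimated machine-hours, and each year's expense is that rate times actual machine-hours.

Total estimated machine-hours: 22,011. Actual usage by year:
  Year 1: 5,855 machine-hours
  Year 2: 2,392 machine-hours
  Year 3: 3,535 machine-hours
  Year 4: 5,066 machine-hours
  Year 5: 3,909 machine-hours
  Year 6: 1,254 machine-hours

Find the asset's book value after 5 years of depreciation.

$322,560

Depreciable base = $1,152,840 − $272,400 = $880,440.
Rate = $880,440 / 22,011 machine-hours = $40 per machine-hour.
Year 1: 5,855 × $40 = $234,200. Book value $918,640.
Year 2: 2,392 × $40 = $95,680. Book value $822,960.
Year 3: 3,535 × $40 = $141,400. Book value $681,560.
Year 4: 5,066 × $40 = $202,640. Book value $478,920.
Year 5: 3,909 × $40 = $156,360. Book value $322,560.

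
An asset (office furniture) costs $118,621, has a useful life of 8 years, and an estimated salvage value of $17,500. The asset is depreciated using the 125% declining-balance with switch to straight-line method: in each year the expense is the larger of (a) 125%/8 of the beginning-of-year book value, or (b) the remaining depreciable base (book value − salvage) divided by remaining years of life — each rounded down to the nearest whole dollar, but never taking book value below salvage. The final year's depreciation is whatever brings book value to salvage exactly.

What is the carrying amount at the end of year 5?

Depreciable base = $118,621 − $17,500 = $101,121.
Year 1: DB = ⌊$118,621 × 125%/8⌋ = $18,534; SL = ⌊$101,121/8⌋ = $12,640 → take DB $18,534. Book value $100,087.
Year 2: DB = ⌊$100,087 × 125%/8⌋ = $15,638; SL = ⌊$82,587/7⌋ = $11,798 → take DB $15,638. Book value $84,449.
Year 3: DB = ⌊$84,449 × 125%/8⌋ = $13,195; SL = ⌊$66,949/6⌋ = $11,158 → take DB $13,195. Book value $71,254.
Year 4: DB = ⌊$71,254 × 125%/8⌋ = $11,133; SL = ⌊$53,754/5⌋ = $10,750 → take DB $11,133. Book value $60,121.
Year 5: DB = ⌊$60,121 × 125%/8⌋ = $9,393; SL = ⌊$42,621/4⌋ = $10,655 → take SL $10,655. Book value $49,466.

$49,466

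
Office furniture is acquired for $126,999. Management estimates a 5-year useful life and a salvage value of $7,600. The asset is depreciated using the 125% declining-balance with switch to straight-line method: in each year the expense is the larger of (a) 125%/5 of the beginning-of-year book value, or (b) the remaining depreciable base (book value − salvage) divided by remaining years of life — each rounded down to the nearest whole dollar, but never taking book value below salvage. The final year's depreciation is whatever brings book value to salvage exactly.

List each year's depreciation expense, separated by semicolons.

$31,749; $23,812; $21,279; $21,279; $21,280

Depreciable base = $126,999 − $7,600 = $119,399.
Year 1: DB = ⌊$126,999 × 125%/5⌋ = $31,749; SL = ⌊$119,399/5⌋ = $23,879 → take DB $31,749. Book value $95,250.
Year 2: DB = ⌊$95,250 × 125%/5⌋ = $23,812; SL = ⌊$87,650/4⌋ = $21,912 → take DB $23,812. Book value $71,438.
Year 3: DB = ⌊$71,438 × 125%/5⌋ = $17,859; SL = ⌊$63,838/3⌋ = $21,279 → take SL $21,279. Book value $50,159.
Year 4: DB = ⌊$50,159 × 125%/5⌋ = $12,539; SL = ⌊$42,559/2⌋ = $21,279 → take SL $21,279. Book value $28,880.
Year 5 (final): $28,880 − $7,600 = $21,280. Book value $7,600.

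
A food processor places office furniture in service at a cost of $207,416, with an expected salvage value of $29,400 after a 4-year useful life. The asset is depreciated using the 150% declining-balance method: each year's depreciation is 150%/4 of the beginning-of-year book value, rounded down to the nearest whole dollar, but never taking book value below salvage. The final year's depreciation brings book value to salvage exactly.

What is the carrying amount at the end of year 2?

$81,022

Depreciable base = $207,416 − $29,400 = $178,016.
Year 1: ⌊$207,416 × 150%/4⌋ = $77,781. Book value $129,635.
Year 2: ⌊$129,635 × 150%/4⌋ = $48,613. Book value $81,022.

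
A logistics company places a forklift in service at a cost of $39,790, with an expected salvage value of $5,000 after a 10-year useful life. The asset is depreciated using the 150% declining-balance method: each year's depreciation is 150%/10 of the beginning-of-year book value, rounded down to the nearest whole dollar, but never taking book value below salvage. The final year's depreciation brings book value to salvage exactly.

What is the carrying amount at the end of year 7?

$12,758

Depreciable base = $39,790 − $5,000 = $34,790.
Year 1: ⌊$39,790 × 150%/10⌋ = $5,968. Book value $33,822.
Year 2: ⌊$33,822 × 150%/10⌋ = $5,073. Book value $28,749.
Year 3: ⌊$28,749 × 150%/10⌋ = $4,312. Book value $24,437.
Year 4: ⌊$24,437 × 150%/10⌋ = $3,665. Book value $20,772.
Year 5: ⌊$20,772 × 150%/10⌋ = $3,115. Book value $17,657.
Year 6: ⌊$17,657 × 150%/10⌋ = $2,648. Book value $15,009.
Year 7: ⌊$15,009 × 150%/10⌋ = $2,251. Book value $12,758.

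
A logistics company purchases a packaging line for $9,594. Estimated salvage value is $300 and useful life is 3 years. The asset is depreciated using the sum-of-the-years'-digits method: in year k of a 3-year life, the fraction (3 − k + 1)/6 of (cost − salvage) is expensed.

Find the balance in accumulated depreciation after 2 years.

$7,745

Depreciable base = $9,594 − $300 = $9,294.
Sum of the years' digits = 3+2+1 = 6.
Year 1: $9,294 × 3/6 = $4,647. Book value $4,947.
Year 2: $9,294 × 2/6 = $3,098. Book value $1,849.
Accumulated through year 2 = $9,594 − $1,849 = $7,745.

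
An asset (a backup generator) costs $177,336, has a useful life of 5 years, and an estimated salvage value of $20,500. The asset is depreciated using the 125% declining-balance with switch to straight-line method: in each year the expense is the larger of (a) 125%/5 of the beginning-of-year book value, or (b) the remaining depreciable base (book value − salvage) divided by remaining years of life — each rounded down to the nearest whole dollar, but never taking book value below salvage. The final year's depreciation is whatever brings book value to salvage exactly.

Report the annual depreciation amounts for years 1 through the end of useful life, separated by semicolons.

$44,334; $33,250; $26,417; $26,417; $26,418

Depreciable base = $177,336 − $20,500 = $156,836.
Year 1: DB = ⌊$177,336 × 125%/5⌋ = $44,334; SL = ⌊$156,836/5⌋ = $31,367 → take DB $44,334. Book value $133,002.
Year 2: DB = ⌊$133,002 × 125%/5⌋ = $33,250; SL = ⌊$112,502/4⌋ = $28,125 → take DB $33,250. Book value $99,752.
Year 3: DB = ⌊$99,752 × 125%/5⌋ = $24,938; SL = ⌊$79,252/3⌋ = $26,417 → take SL $26,417. Book value $73,335.
Year 4: DB = ⌊$73,335 × 125%/5⌋ = $18,333; SL = ⌊$52,835/2⌋ = $26,417 → take SL $26,417. Book value $46,918.
Year 5 (final): $46,918 − $20,500 = $26,418. Book value $20,500.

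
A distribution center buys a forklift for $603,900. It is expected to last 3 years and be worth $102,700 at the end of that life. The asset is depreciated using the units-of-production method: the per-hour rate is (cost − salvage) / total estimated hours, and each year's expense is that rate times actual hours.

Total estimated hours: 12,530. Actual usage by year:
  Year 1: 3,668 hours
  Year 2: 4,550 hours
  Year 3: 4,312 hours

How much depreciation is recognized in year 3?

$172,480

Depreciable base = $603,900 − $102,700 = $501,200.
Rate = $501,200 / 12,530 hours = $40 per hour.
Year 1: 3,668 × $40 = $146,720. Book value $457,180.
Year 2: 4,550 × $40 = $182,000. Book value $275,180.
Year 3: 4,312 × $40 = $172,480. Book value $102,700.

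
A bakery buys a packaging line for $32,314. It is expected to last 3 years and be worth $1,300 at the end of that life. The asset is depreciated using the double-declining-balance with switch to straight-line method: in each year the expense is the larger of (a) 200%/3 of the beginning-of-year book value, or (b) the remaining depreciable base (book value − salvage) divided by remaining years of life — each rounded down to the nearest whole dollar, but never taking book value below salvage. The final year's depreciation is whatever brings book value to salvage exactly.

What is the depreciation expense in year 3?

$2,291

Depreciable base = $32,314 − $1,300 = $31,014.
Year 1: DB = ⌊$32,314 × 200%/3⌋ = $21,542; SL = ⌊$31,014/3⌋ = $10,338 → take DB $21,542. Book value $10,772.
Year 2: DB = ⌊$10,772 × 200%/3⌋ = $7,181; SL = ⌊$9,472/2⌋ = $4,736 → take DB $7,181. Book value $3,591.
Year 3 (final): $3,591 − $1,300 = $2,291. Book value $1,300.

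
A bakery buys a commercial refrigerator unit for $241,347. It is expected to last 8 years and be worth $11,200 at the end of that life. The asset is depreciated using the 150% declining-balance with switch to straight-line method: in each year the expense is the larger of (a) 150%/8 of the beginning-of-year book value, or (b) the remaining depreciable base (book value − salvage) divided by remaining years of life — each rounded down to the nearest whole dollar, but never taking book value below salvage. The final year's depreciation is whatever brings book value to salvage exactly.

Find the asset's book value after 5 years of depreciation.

Depreciable base = $241,347 − $11,200 = $230,147.
Year 1: DB = ⌊$241,347 × 150%/8⌋ = $45,252; SL = ⌊$230,147/8⌋ = $28,768 → take DB $45,252. Book value $196,095.
Year 2: DB = ⌊$196,095 × 150%/8⌋ = $36,767; SL = ⌊$184,895/7⌋ = $26,413 → take DB $36,767. Book value $159,328.
Year 3: DB = ⌊$159,328 × 150%/8⌋ = $29,874; SL = ⌊$148,128/6⌋ = $24,688 → take DB $29,874. Book value $129,454.
Year 4: DB = ⌊$129,454 × 150%/8⌋ = $24,272; SL = ⌊$118,254/5⌋ = $23,650 → take DB $24,272. Book value $105,182.
Year 5: DB = ⌊$105,182 × 150%/8⌋ = $19,721; SL = ⌊$93,982/4⌋ = $23,495 → take SL $23,495. Book value $81,687.

$81,687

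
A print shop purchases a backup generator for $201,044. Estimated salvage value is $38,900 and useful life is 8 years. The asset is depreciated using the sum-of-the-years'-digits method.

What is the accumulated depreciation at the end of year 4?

$117,104

Depreciable base = $201,044 − $38,900 = $162,144.
Sum of the years' digits = 8+7+6+5+4+3+2+1 = 36.
Year 1: $162,144 × 8/36 = $36,032. Book value $165,012.
Year 2: $162,144 × 7/36 = $31,528. Book value $133,484.
Year 3: $162,144 × 6/36 = $27,024. Book value $106,460.
Year 4: $162,144 × 5/36 = $22,520. Book value $83,940.
Accumulated through year 4 = $201,044 − $83,940 = $117,104.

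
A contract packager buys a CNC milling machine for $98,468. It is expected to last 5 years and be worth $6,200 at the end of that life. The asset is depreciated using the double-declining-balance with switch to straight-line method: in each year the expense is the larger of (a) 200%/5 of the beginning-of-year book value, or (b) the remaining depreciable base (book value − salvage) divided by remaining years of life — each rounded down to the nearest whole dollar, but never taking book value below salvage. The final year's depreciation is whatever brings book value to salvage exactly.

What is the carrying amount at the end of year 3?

$21,270

Depreciable base = $98,468 − $6,200 = $92,268.
Year 1: DB = ⌊$98,468 × 200%/5⌋ = $39,387; SL = ⌊$92,268/5⌋ = $18,453 → take DB $39,387. Book value $59,081.
Year 2: DB = ⌊$59,081 × 200%/5⌋ = $23,632; SL = ⌊$52,881/4⌋ = $13,220 → take DB $23,632. Book value $35,449.
Year 3: DB = ⌊$35,449 × 200%/5⌋ = $14,179; SL = ⌊$29,249/3⌋ = $9,749 → take DB $14,179. Book value $21,270.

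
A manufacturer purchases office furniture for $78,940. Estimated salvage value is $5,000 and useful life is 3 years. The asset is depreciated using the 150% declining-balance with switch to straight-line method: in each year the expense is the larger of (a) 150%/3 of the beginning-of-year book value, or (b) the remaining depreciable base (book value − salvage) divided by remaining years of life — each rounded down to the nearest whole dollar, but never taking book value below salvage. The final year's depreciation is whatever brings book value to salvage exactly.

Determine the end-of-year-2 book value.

$19,735

Depreciable base = $78,940 − $5,000 = $73,940.
Year 1: DB = ⌊$78,940 × 150%/3⌋ = $39,470; SL = ⌊$73,940/3⌋ = $24,646 → take DB $39,470. Book value $39,470.
Year 2: DB = ⌊$39,470 × 150%/3⌋ = $19,735; SL = ⌊$34,470/2⌋ = $17,235 → take DB $19,735. Book value $19,735.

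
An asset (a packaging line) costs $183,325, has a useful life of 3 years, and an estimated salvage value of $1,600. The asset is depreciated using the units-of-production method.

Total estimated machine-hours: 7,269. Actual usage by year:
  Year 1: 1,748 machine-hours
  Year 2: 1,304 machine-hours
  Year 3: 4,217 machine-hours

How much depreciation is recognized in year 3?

$105,425

Depreciable base = $183,325 − $1,600 = $181,725.
Rate = $181,725 / 7,269 machine-hours = $25 per machine-hour.
Year 1: 1,748 × $25 = $43,700. Book value $139,625.
Year 2: 1,304 × $25 = $32,600. Book value $107,025.
Year 3: 4,217 × $25 = $105,425. Book value $1,600.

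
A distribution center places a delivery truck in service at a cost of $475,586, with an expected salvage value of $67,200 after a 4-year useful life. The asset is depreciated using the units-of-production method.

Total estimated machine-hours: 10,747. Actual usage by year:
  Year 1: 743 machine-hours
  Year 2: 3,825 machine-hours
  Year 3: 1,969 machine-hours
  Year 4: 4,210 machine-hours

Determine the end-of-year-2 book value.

Depreciable base = $475,586 − $67,200 = $408,386.
Rate = $408,386 / 10,747 machine-hours = $38 per machine-hour.
Year 1: 743 × $38 = $28,234. Book value $447,352.
Year 2: 3,825 × $38 = $145,350. Book value $302,002.

$302,002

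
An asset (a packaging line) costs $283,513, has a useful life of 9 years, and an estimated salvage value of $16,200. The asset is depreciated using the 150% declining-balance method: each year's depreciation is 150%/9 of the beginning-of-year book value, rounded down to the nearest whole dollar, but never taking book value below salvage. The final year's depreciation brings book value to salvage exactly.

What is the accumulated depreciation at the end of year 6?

$188,563

Depreciable base = $283,513 − $16,200 = $267,313.
Year 1: ⌊$283,513 × 150%/9⌋ = $47,252. Book value $236,261.
Year 2: ⌊$236,261 × 150%/9⌋ = $39,376. Book value $196,885.
Year 3: ⌊$196,885 × 150%/9⌋ = $32,814. Book value $164,071.
Year 4: ⌊$164,071 × 150%/9⌋ = $27,345. Book value $136,726.
Year 5: ⌊$136,726 × 150%/9⌋ = $22,787. Book value $113,939.
Year 6: ⌊$113,939 × 150%/9⌋ = $18,989. Book value $94,950.
Accumulated through year 6 = $283,513 − $94,950 = $188,563.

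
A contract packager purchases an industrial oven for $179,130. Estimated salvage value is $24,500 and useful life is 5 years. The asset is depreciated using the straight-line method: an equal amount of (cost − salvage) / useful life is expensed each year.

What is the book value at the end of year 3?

Depreciable base = $179,130 − $24,500 = $154,630.
Annual expense = $154,630 / 5 = $30,926.
End of year 1: book value $148,204.
End of year 2: book value $117,278.
End of year 3: book value $86,352.

$86,352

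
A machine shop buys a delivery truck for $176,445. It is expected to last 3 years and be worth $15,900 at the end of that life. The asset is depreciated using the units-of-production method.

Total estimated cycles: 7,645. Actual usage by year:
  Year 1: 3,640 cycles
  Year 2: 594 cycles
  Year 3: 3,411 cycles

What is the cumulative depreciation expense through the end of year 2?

$88,914

Depreciable base = $176,445 − $15,900 = $160,545.
Rate = $160,545 / 7,645 cycles = $21 per cycle.
Year 1: 3,640 × $21 = $76,440. Book value $100,005.
Year 2: 594 × $21 = $12,474. Book value $87,531.
Accumulated through year 2 = $176,445 − $87,531 = $88,914.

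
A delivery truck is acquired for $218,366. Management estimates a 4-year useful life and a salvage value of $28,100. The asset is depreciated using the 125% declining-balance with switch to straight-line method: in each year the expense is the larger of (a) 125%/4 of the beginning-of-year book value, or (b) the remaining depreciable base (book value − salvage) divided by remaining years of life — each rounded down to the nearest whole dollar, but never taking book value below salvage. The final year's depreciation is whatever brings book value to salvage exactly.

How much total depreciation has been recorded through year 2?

$115,153

Depreciable base = $218,366 − $28,100 = $190,266.
Year 1: DB = ⌊$218,366 × 125%/4⌋ = $68,239; SL = ⌊$190,266/4⌋ = $47,566 → take DB $68,239. Book value $150,127.
Year 2: DB = ⌊$150,127 × 125%/4⌋ = $46,914; SL = ⌊$122,027/3⌋ = $40,675 → take DB $46,914. Book value $103,213.
Accumulated through year 2 = $218,366 − $103,213 = $115,153.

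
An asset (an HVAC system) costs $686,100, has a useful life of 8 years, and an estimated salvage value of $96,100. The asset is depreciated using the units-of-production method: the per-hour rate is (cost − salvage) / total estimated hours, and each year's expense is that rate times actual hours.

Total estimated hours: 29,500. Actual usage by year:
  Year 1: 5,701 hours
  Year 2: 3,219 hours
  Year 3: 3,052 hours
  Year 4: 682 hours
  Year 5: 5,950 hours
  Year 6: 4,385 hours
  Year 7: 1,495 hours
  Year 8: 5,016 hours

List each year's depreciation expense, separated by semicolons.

Depreciable base = $686,100 − $96,100 = $590,000.
Rate = $590,000 / 29,500 hours = $20 per hour.
Year 1: 5,701 × $20 = $114,020. Book value $572,080.
Year 2: 3,219 × $20 = $64,380. Book value $507,700.
Year 3: 3,052 × $20 = $61,040. Book value $446,660.
Year 4: 682 × $20 = $13,640. Book value $433,020.
Year 5: 5,950 × $20 = $119,000. Book value $314,020.
Year 6: 4,385 × $20 = $87,700. Book value $226,320.
Year 7: 1,495 × $20 = $29,900. Book value $196,420.
Year 8: 5,016 × $20 = $100,320. Book value $96,100.

$114,020; $64,380; $61,040; $13,640; $119,000; $87,700; $29,900; $100,320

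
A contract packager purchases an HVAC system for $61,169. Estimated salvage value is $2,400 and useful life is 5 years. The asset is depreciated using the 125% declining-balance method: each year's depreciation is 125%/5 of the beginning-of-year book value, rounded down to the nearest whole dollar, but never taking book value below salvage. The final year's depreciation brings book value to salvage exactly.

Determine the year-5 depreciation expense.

$16,955

Depreciable base = $61,169 − $2,400 = $58,769.
Year 1: ⌊$61,169 × 125%/5⌋ = $15,292. Book value $45,877.
Year 2: ⌊$45,877 × 125%/5⌋ = $11,469. Book value $34,408.
Year 3: ⌊$34,408 × 125%/5⌋ = $8,602. Book value $25,806.
Year 4: ⌊$25,806 × 125%/5⌋ = $6,451. Book value $19,355.
Year 5 (final): $19,355 − $2,400 = $16,955. Book value $2,400.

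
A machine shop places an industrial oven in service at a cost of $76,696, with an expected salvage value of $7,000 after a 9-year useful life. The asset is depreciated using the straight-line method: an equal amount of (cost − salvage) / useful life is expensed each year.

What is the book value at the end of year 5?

$37,976

Depreciable base = $76,696 − $7,000 = $69,696.
Annual expense = $69,696 / 9 = $7,744.
End of year 1: book value $68,952.
End of year 2: book value $61,208.
End of year 3: book value $53,464.
End of year 4: book value $45,720.
End of year 5: book value $37,976.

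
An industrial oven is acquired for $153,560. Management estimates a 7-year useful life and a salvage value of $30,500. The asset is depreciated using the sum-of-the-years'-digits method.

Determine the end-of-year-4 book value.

$56,870

Depreciable base = $153,560 − $30,500 = $123,060.
Sum of the years' digits = 7+6+5+4+3+2+1 = 28.
Year 1: $123,060 × 7/28 = $30,765. Book value $122,795.
Year 2: $123,060 × 6/28 = $26,370. Book value $96,425.
Year 3: $123,060 × 5/28 = $21,975. Book value $74,450.
Year 4: $123,060 × 4/28 = $17,580. Book value $56,870.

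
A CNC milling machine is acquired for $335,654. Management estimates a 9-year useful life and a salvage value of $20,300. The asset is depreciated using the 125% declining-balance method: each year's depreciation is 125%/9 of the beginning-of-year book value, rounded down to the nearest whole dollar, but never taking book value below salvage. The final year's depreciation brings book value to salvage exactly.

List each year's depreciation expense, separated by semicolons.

$46,618; $40,143; $34,568; $29,767; $25,633; $22,072; $19,007; $16,367; $81,179

Depreciable base = $335,654 − $20,300 = $315,354.
Year 1: ⌊$335,654 × 125%/9⌋ = $46,618. Book value $289,036.
Year 2: ⌊$289,036 × 125%/9⌋ = $40,143. Book value $248,893.
Year 3: ⌊$248,893 × 125%/9⌋ = $34,568. Book value $214,325.
Year 4: ⌊$214,325 × 125%/9⌋ = $29,767. Book value $184,558.
Year 5: ⌊$184,558 × 125%/9⌋ = $25,633. Book value $158,925.
Year 6: ⌊$158,925 × 125%/9⌋ = $22,072. Book value $136,853.
Year 7: ⌊$136,853 × 125%/9⌋ = $19,007. Book value $117,846.
Year 8: ⌊$117,846 × 125%/9⌋ = $16,367. Book value $101,479.
Year 9 (final): $101,479 − $20,300 = $81,179. Book value $20,300.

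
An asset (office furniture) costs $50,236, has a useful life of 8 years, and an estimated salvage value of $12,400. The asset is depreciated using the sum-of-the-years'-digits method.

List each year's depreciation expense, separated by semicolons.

$8,408; $7,357; $6,306; $5,255; $4,204; $3,153; $2,102; $1,051

Depreciable base = $50,236 − $12,400 = $37,836.
Sum of the years' digits = 8+7+6+5+4+3+2+1 = 36.
Year 1: $37,836 × 8/36 = $8,408. Book value $41,828.
Year 2: $37,836 × 7/36 = $7,357. Book value $34,471.
Year 3: $37,836 × 6/36 = $6,306. Book value $28,165.
Year 4: $37,836 × 5/36 = $5,255. Book value $22,910.
Year 5: $37,836 × 4/36 = $4,204. Book value $18,706.
Year 6: $37,836 × 3/36 = $3,153. Book value $15,553.
Year 7: $37,836 × 2/36 = $2,102. Book value $13,451.
Year 8: $37,836 × 1/36 = $1,051. Book value $12,400.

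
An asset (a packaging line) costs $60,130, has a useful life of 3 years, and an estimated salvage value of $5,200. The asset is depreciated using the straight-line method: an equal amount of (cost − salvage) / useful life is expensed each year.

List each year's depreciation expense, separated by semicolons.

$18,310; $18,310; $18,310

Depreciable base = $60,130 − $5,200 = $54,930.
Annual expense = $54,930 / 3 = $18,310.
End of year 1: book value $41,820.
End of year 2: book value $23,510.
End of year 3: book value $5,200.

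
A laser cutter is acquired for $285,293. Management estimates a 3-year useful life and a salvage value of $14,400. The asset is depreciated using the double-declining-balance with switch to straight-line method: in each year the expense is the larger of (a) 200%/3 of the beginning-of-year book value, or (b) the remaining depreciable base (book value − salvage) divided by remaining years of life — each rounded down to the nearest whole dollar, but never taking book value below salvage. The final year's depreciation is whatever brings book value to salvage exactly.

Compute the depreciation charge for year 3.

Depreciable base = $285,293 − $14,400 = $270,893.
Year 1: DB = ⌊$285,293 × 200%/3⌋ = $190,195; SL = ⌊$270,893/3⌋ = $90,297 → take DB $190,195. Book value $95,098.
Year 2: DB = ⌊$95,098 × 200%/3⌋ = $63,398; SL = ⌊$80,698/2⌋ = $40,349 → take DB $63,398. Book value $31,700.
Year 3 (final): $31,700 − $14,400 = $17,300. Book value $14,400.

$17,300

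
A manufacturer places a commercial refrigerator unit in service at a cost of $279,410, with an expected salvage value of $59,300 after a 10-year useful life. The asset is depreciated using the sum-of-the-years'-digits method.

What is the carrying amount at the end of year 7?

$83,312

Depreciable base = $279,410 − $59,300 = $220,110.
Sum of the years' digits = 10+9+8+7+6+5+4+3+2+1 = 55.
Year 1: $220,110 × 10/55 = $40,020. Book value $239,390.
Year 2: $220,110 × 9/55 = $36,018. Book value $203,372.
Year 3: $220,110 × 8/55 = $32,016. Book value $171,356.
Year 4: $220,110 × 7/55 = $28,014. Book value $143,342.
Year 5: $220,110 × 6/55 = $24,012. Book value $119,330.
Year 6: $220,110 × 5/55 = $20,010. Book value $99,320.
Year 7: $220,110 × 4/55 = $16,008. Book value $83,312.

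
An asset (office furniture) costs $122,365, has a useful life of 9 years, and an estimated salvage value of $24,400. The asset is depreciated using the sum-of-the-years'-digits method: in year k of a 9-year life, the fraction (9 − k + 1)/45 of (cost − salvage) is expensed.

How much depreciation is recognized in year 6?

Depreciable base = $122,365 − $24,400 = $97,965.
Sum of the years' digits = 9+8+7+6+5+4+3+2+1 = 45.
Year 1: $97,965 × 9/45 = $19,593. Book value $102,772.
Year 2: $97,965 × 8/45 = $17,416. Book value $85,356.
Year 3: $97,965 × 7/45 = $15,239. Book value $70,117.
Year 4: $97,965 × 6/45 = $13,062. Book value $57,055.
Year 5: $97,965 × 5/45 = $10,885. Book value $46,170.
Year 6: $97,965 × 4/45 = $8,708. Book value $37,462.

$8,708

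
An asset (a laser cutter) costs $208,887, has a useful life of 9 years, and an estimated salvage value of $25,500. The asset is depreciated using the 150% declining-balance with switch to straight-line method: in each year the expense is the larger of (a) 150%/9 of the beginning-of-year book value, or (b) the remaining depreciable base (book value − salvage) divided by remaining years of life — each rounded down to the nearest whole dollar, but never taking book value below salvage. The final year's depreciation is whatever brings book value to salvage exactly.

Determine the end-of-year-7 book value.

$54,725

Depreciable base = $208,887 − $25,500 = $183,387.
Year 1: DB = ⌊$208,887 × 150%/9⌋ = $34,814; SL = ⌊$183,387/9⌋ = $20,376 → take DB $34,814. Book value $174,073.
Year 2: DB = ⌊$174,073 × 150%/9⌋ = $29,012; SL = ⌊$148,573/8⌋ = $18,571 → take DB $29,012. Book value $145,061.
Year 3: DB = ⌊$145,061 × 150%/9⌋ = $24,176; SL = ⌊$119,561/7⌋ = $17,080 → take DB $24,176. Book value $120,885.
Year 4: DB = ⌊$120,885 × 150%/9⌋ = $20,147; SL = ⌊$95,385/6⌋ = $15,897 → take DB $20,147. Book value $100,738.
Year 5: DB = ⌊$100,738 × 150%/9⌋ = $16,789; SL = ⌊$75,238/5⌋ = $15,047 → take DB $16,789. Book value $83,949.
Year 6: DB = ⌊$83,949 × 150%/9⌋ = $13,991; SL = ⌊$58,449/4⌋ = $14,612 → take SL $14,612. Book value $69,337.
Year 7: DB = ⌊$69,337 × 150%/9⌋ = $11,556; SL = ⌊$43,837/3⌋ = $14,612 → take SL $14,612. Book value $54,725.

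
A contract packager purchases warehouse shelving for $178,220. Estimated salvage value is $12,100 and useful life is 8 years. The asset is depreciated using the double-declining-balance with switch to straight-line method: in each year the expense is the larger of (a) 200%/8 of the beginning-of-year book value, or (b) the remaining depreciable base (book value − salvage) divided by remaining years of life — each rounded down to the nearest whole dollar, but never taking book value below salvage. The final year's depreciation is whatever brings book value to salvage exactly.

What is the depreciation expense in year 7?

$9,810

Depreciable base = $178,220 − $12,100 = $166,120.
Year 1: DB = ⌊$178,220 × 200%/8⌋ = $44,555; SL = ⌊$166,120/8⌋ = $20,765 → take DB $44,555. Book value $133,665.
Year 2: DB = ⌊$133,665 × 200%/8⌋ = $33,416; SL = ⌊$121,565/7⌋ = $17,366 → take DB $33,416. Book value $100,249.
Year 3: DB = ⌊$100,249 × 200%/8⌋ = $25,062; SL = ⌊$88,149/6⌋ = $14,691 → take DB $25,062. Book value $75,187.
Year 4: DB = ⌊$75,187 × 200%/8⌋ = $18,796; SL = ⌊$63,087/5⌋ = $12,617 → take DB $18,796. Book value $56,391.
Year 5: DB = ⌊$56,391 × 200%/8⌋ = $14,097; SL = ⌊$44,291/4⌋ = $11,072 → take DB $14,097. Book value $42,294.
Year 6: DB = ⌊$42,294 × 200%/8⌋ = $10,573; SL = ⌊$30,194/3⌋ = $10,064 → take DB $10,573. Book value $31,721.
Year 7: DB = ⌊$31,721 × 200%/8⌋ = $7,930; SL = ⌊$19,621/2⌋ = $9,810 → take SL $9,810. Book value $21,911.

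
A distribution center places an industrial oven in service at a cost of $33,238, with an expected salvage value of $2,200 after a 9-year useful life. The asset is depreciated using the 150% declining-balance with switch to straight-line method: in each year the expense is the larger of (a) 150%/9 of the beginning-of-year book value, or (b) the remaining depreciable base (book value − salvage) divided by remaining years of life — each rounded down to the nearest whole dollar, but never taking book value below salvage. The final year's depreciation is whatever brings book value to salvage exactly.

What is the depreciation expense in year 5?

Depreciable base = $33,238 − $2,200 = $31,038.
Year 1: DB = ⌊$33,238 × 150%/9⌋ = $5,539; SL = ⌊$31,038/9⌋ = $3,448 → take DB $5,539. Book value $27,699.
Year 2: DB = ⌊$27,699 × 150%/9⌋ = $4,616; SL = ⌊$25,499/8⌋ = $3,187 → take DB $4,616. Book value $23,083.
Year 3: DB = ⌊$23,083 × 150%/9⌋ = $3,847; SL = ⌊$20,883/7⌋ = $2,983 → take DB $3,847. Book value $19,236.
Year 4: DB = ⌊$19,236 × 150%/9⌋ = $3,206; SL = ⌊$17,036/6⌋ = $2,839 → take DB $3,206. Book value $16,030.
Year 5: DB = ⌊$16,030 × 150%/9⌋ = $2,671; SL = ⌊$13,830/5⌋ = $2,766 → take SL $2,766. Book value $13,264.

$2,766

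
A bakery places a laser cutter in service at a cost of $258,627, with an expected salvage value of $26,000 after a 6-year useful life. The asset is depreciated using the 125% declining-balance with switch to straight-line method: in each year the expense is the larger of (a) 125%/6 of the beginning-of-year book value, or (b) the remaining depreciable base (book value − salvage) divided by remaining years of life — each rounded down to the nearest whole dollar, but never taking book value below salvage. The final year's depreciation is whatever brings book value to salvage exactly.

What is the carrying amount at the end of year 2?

Depreciable base = $258,627 − $26,000 = $232,627.
Year 1: DB = ⌊$258,627 × 125%/6⌋ = $53,880; SL = ⌊$232,627/6⌋ = $38,771 → take DB $53,880. Book value $204,747.
Year 2: DB = ⌊$204,747 × 125%/6⌋ = $42,655; SL = ⌊$178,747/5⌋ = $35,749 → take DB $42,655. Book value $162,092.

$162,092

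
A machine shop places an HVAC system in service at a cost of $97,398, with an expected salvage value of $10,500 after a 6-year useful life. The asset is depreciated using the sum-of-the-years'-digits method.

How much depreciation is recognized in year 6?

$4,138

Depreciable base = $97,398 − $10,500 = $86,898.
Sum of the years' digits = 6+5+4+3+2+1 = 21.
Year 1: $86,898 × 6/21 = $24,828. Book value $72,570.
Year 2: $86,898 × 5/21 = $20,690. Book value $51,880.
Year 3: $86,898 × 4/21 = $16,552. Book value $35,328.
Year 4: $86,898 × 3/21 = $12,414. Book value $22,914.
Year 5: $86,898 × 2/21 = $8,276. Book value $14,638.
Year 6: $86,898 × 1/21 = $4,138. Book value $10,500.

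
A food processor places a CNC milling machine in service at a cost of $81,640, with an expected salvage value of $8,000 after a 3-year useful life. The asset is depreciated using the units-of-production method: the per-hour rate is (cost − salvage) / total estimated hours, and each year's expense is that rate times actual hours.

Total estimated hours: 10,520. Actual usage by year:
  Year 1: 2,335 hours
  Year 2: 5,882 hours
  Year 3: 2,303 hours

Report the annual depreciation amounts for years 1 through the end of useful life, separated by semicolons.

Depreciable base = $81,640 − $8,000 = $73,640.
Rate = $73,640 / 10,520 hours = $7 per hour.
Year 1: 2,335 × $7 = $16,345. Book value $65,295.
Year 2: 5,882 × $7 = $41,174. Book value $24,121.
Year 3: 2,303 × $7 = $16,121. Book value $8,000.

$16,345; $41,174; $16,121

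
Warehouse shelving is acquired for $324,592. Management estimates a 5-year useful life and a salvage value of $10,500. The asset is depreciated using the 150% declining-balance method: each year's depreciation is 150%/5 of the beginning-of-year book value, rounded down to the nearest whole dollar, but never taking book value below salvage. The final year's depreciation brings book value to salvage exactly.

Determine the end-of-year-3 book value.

$111,336

Depreciable base = $324,592 − $10,500 = $314,092.
Year 1: ⌊$324,592 × 150%/5⌋ = $97,377. Book value $227,215.
Year 2: ⌊$227,215 × 150%/5⌋ = $68,164. Book value $159,051.
Year 3: ⌊$159,051 × 150%/5⌋ = $47,715. Book value $111,336.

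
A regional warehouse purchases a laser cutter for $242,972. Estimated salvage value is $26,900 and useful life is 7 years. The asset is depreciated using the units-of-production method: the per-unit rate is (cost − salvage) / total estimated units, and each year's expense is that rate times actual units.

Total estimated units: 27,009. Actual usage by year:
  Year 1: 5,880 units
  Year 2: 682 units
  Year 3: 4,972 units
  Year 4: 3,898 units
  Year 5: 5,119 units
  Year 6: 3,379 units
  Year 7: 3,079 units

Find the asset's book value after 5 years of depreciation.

Depreciable base = $242,972 − $26,900 = $216,072.
Rate = $216,072 / 27,009 units = $8 per unit.
Year 1: 5,880 × $8 = $47,040. Book value $195,932.
Year 2: 682 × $8 = $5,456. Book value $190,476.
Year 3: 4,972 × $8 = $39,776. Book value $150,700.
Year 4: 3,898 × $8 = $31,184. Book value $119,516.
Year 5: 5,119 × $8 = $40,952. Book value $78,564.

$78,564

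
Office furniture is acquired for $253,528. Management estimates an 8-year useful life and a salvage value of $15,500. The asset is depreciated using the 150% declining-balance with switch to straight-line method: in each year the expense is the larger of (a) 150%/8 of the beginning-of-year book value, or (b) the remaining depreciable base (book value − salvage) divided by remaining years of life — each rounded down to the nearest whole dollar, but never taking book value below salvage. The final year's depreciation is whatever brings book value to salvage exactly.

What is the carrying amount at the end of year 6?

$62,996

Depreciable base = $253,528 − $15,500 = $238,028.
Year 1: DB = ⌊$253,528 × 150%/8⌋ = $47,536; SL = ⌊$238,028/8⌋ = $29,753 → take DB $47,536. Book value $205,992.
Year 2: DB = ⌊$205,992 × 150%/8⌋ = $38,623; SL = ⌊$190,492/7⌋ = $27,213 → take DB $38,623. Book value $167,369.
Year 3: DB = ⌊$167,369 × 150%/8⌋ = $31,381; SL = ⌊$151,869/6⌋ = $25,311 → take DB $31,381. Book value $135,988.
Year 4: DB = ⌊$135,988 × 150%/8⌋ = $25,497; SL = ⌊$120,488/5⌋ = $24,097 → take DB $25,497. Book value $110,491.
Year 5: DB = ⌊$110,491 × 150%/8⌋ = $20,717; SL = ⌊$94,991/4⌋ = $23,747 → take SL $23,747. Book value $86,744.
Year 6: DB = ⌊$86,744 × 150%/8⌋ = $16,264; SL = ⌊$71,244/3⌋ = $23,748 → take SL $23,748. Book value $62,996.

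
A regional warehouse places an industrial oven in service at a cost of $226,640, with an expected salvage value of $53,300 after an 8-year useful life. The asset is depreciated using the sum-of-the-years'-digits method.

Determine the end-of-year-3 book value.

$125,525

Depreciable base = $226,640 − $53,300 = $173,340.
Sum of the years' digits = 8+7+6+5+4+3+2+1 = 36.
Year 1: $173,340 × 8/36 = $38,520. Book value $188,120.
Year 2: $173,340 × 7/36 = $33,705. Book value $154,415.
Year 3: $173,340 × 6/36 = $28,890. Book value $125,525.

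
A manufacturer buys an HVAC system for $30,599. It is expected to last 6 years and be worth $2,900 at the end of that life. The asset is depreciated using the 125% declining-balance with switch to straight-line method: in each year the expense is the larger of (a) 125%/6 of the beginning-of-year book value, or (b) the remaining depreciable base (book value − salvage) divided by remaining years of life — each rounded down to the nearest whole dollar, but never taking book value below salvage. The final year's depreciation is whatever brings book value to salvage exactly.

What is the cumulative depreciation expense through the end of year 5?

$23,629

Depreciable base = $30,599 − $2,900 = $27,699.
Year 1: DB = ⌊$30,599 × 125%/6⌋ = $6,374; SL = ⌊$27,699/6⌋ = $4,616 → take DB $6,374. Book value $24,225.
Year 2: DB = ⌊$24,225 × 125%/6⌋ = $5,046; SL = ⌊$21,325/5⌋ = $4,265 → take DB $5,046. Book value $19,179.
Year 3: DB = ⌊$19,179 × 125%/6⌋ = $3,995; SL = ⌊$16,279/4⌋ = $4,069 → take SL $4,069. Book value $15,110.
Year 4: DB = ⌊$15,110 × 125%/6⌋ = $3,147; SL = ⌊$12,210/3⌋ = $4,070 → take SL $4,070. Book value $11,040.
Year 5: DB = ⌊$11,040 × 125%/6⌋ = $2,300; SL = ⌊$8,140/2⌋ = $4,070 → take SL $4,070. Book value $6,970.
Accumulated through year 5 = $30,599 − $6,970 = $23,629.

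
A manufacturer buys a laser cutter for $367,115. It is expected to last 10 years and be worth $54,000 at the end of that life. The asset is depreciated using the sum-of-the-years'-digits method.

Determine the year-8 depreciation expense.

Depreciable base = $367,115 − $54,000 = $313,115.
Sum of the years' digits = 10+9+8+7+6+5+4+3+2+1 = 55.
Year 1: $313,115 × 10/55 = $56,930. Book value $310,185.
Year 2: $313,115 × 9/55 = $51,237. Book value $258,948.
Year 3: $313,115 × 8/55 = $45,544. Book value $213,404.
Year 4: $313,115 × 7/55 = $39,851. Book value $173,553.
Year 5: $313,115 × 6/55 = $34,158. Book value $139,395.
Year 6: $313,115 × 5/55 = $28,465. Book value $110,930.
Year 7: $313,115 × 4/55 = $22,772. Book value $88,158.
Year 8: $313,115 × 3/55 = $17,079. Book value $71,079.

$17,079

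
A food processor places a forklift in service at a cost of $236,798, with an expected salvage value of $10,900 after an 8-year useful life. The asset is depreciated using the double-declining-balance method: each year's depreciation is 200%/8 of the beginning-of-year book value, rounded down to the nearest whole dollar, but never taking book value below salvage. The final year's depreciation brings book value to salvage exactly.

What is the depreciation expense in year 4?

$24,975

Depreciable base = $236,798 − $10,900 = $225,898.
Year 1: ⌊$236,798 × 200%/8⌋ = $59,199. Book value $177,599.
Year 2: ⌊$177,599 × 200%/8⌋ = $44,399. Book value $133,200.
Year 3: ⌊$133,200 × 200%/8⌋ = $33,300. Book value $99,900.
Year 4: ⌊$99,900 × 200%/8⌋ = $24,975. Book value $74,925.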